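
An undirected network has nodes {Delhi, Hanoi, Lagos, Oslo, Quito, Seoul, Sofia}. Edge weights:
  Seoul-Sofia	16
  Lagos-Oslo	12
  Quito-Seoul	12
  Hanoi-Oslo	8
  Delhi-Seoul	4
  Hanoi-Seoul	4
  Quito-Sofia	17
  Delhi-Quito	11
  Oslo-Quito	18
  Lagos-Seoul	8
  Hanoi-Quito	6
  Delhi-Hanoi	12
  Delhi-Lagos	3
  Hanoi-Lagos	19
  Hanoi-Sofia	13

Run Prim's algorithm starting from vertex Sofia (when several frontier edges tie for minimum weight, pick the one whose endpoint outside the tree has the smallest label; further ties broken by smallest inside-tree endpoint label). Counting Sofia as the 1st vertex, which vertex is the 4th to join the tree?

Prim, starting at Sofia.
Step 1: cheapest edge leaving the tree is Hanoi-Sofia (13); add Hanoi.
Step 2: cheapest edge leaving the tree is Hanoi-Seoul (4); add Seoul.
Step 3: cheapest edge leaving the tree is Delhi-Seoul (4); add Delhi.
Step 4: cheapest edge leaving the tree is Delhi-Lagos (3); add Lagos.
Step 5: cheapest edge leaving the tree is Hanoi-Quito (6); add Quito.
Step 6: cheapest edge leaving the tree is Hanoi-Oslo (8); add Oslo.
Vertex order: Sofia, Hanoi, Seoul, Delhi, Lagos, Quito, Oslo. The 4th vertex is Delhi.

Delhi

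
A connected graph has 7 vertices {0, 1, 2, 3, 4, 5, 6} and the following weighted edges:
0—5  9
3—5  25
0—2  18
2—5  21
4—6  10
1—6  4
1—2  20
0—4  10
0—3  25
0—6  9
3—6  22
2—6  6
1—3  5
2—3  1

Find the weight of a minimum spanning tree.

38

Prim's algorithm from 3:
Step 1: cheapest edge leaving the tree is 2—3 (1); add 2.
Step 2: cheapest edge leaving the tree is 1—3 (5); add 1.
Step 3: cheapest edge leaving the tree is 1—6 (4); add 6.
Step 4: cheapest edge leaving the tree is 0—6 (9); add 0.
Step 5: cheapest edge leaving the tree is 0—5 (9); add 5.
Step 6: cheapest edge leaving the tree is 0—4 (10); add 4.
MST edges: 2—3, 1—3, 1—6, 0—6, 0—5, 0—4; total weight 1+5+4+9+9+10 = 38.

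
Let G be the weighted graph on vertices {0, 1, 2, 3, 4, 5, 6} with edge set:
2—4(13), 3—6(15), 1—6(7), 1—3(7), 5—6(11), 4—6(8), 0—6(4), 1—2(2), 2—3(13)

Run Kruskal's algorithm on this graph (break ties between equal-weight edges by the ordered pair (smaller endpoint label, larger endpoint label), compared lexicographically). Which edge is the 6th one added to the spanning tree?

5-6

Kruskal: consider edges lightest-first.
1—2 (2): add — endpoints in different components.
0—6 (4): add — endpoints in different components.
1—3 (7): add — endpoints in different components.
1—6 (7): add — endpoints in different components.
4—6 (8): add — endpoints in different components.
5—6 (11): add — endpoints in different components.
The 6th edge added is 5—6.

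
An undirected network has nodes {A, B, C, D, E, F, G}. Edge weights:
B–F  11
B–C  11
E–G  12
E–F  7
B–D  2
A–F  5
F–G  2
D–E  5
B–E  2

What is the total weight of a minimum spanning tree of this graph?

Grow the tree from A using Prim:
Step 1: cheapest edge leaving the tree is A–F (5); add F.
Step 2: cheapest edge leaving the tree is F–G (2); add G.
Step 3: cheapest edge leaving the tree is E–F (7); add E.
Step 4: cheapest edge leaving the tree is B–E (2); add B.
Step 5: cheapest edge leaving the tree is B–D (2); add D.
Step 6: cheapest edge leaving the tree is B–C (11); add C.
MST edges: A–F, F–G, E–F, B–E, B–D, B–C; total weight 5+2+7+2+2+11 = 29.

29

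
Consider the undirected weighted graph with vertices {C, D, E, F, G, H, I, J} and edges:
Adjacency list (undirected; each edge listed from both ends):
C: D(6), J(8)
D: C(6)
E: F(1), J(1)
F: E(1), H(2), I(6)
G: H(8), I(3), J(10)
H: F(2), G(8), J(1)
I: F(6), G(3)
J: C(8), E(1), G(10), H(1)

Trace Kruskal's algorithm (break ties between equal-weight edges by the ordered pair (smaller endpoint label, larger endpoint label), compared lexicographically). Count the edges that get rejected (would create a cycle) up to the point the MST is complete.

Kruskal: consider edges lightest-first.
E–F (1): add — endpoints in different components.
E–J (1): add — endpoints in different components.
H–J (1): add — endpoints in different components.
F–H (2): skip — F and H already connected.
G–I (3): add — endpoints in different components.
C–D (6): add — endpoints in different components.
F–I (6): add — endpoints in different components.
C–J (8): add — endpoints in different components.
Edges rejected before the tree was complete: 1.

1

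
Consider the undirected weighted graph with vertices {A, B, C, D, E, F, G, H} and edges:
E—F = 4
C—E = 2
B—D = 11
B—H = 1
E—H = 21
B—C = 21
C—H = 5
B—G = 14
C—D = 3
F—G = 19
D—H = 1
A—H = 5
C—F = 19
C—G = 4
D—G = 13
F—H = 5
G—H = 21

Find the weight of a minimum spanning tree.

20

Prim's algorithm from D:
Step 1: cheapest edge leaving the tree is D—H (1); add H.
Step 2: cheapest edge leaving the tree is B—H (1); add B.
Step 3: cheapest edge leaving the tree is C—D (3); add C.
Step 4: cheapest edge leaving the tree is C—E (2); add E.
Step 5: cheapest edge leaving the tree is E—F (4); add F.
Step 6: cheapest edge leaving the tree is C—G (4); add G.
Step 7: cheapest edge leaving the tree is A—H (5); add A.
MST edges: D—H, B—H, C—D, C—E, E—F, C—G, A—H; total weight 1+1+3+2+4+4+5 = 20.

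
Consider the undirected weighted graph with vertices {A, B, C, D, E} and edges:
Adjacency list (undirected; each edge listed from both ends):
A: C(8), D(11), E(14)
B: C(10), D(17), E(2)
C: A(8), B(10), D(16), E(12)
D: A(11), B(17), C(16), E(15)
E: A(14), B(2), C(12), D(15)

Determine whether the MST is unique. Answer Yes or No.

Kruskal: consider edges lightest-first.
B-E (2): add — endpoints in different components.
A-C (8): add — endpoints in different components.
B-C (10): add — endpoints in different components.
A-D (11): add — endpoints in different components.
Every non-tree edge has weight strictly greater than the heaviest edge on the tree path between its endpoints, so the MST is unique.

Yes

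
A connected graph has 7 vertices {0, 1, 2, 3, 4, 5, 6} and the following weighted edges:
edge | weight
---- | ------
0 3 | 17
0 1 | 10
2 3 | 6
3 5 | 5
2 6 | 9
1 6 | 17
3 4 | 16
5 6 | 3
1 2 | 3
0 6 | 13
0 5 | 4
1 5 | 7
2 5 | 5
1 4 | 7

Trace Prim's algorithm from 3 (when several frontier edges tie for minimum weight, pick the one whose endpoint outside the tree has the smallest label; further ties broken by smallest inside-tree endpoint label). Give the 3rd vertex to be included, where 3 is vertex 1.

Prim, starting at 3.
Step 1: frontier [3 5 5, 2 3 6, 3 4 16, 0 3 17] → take 3 5 (5); add 5.
Step 2: frontier [2 3 6, 3 4 16, 0 3 17, 5 6 3, 0 5 4, 2 5 5, 1 5 7] → take 5 6 (3); add 6.
Step 3: frontier [2 3 6, 3 4 16, 0 3 17, 0 5 4, 2 5 5, 1 5 7, 2 6 9, 0 6 13, 1 6 17] → take 0 5 (4); add 0.
Step 4: frontier [0 1 10, 2 3 6, 3 4 16, 2 5 5, 1 5 7, 2 6 9, 1 6 17] → take 2 5 (5); add 2.
Step 5: frontier [0 1 10, 1 2 3, 3 4 16, 1 5 7, 1 6 17] → take 1 2 (3); add 1.
Step 6: frontier [1 4 7, 3 4 16] → take 1 4 (7); add 4.
Vertex order: 3, 5, 6, 0, 2, 1, 4. The 3rd vertex is 6.

6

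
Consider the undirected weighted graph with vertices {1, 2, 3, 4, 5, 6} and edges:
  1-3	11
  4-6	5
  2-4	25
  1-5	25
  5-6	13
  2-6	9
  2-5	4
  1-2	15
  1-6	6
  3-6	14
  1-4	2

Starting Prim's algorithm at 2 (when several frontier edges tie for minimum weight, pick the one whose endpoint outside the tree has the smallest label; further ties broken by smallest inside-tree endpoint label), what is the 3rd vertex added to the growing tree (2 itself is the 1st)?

6

Prim's algorithm from 2:
Step 1: cheapest edge leaving the tree is 2-5 (4); add 5.
Step 2: cheapest edge leaving the tree is 2-6 (9); add 6.
Step 3: cheapest edge leaving the tree is 4-6 (5); add 4.
Step 4: cheapest edge leaving the tree is 1-4 (2); add 1.
Step 5: cheapest edge leaving the tree is 1-3 (11); add 3.
Vertex order: 2, 5, 6, 4, 1, 3. The 3rd vertex is 6.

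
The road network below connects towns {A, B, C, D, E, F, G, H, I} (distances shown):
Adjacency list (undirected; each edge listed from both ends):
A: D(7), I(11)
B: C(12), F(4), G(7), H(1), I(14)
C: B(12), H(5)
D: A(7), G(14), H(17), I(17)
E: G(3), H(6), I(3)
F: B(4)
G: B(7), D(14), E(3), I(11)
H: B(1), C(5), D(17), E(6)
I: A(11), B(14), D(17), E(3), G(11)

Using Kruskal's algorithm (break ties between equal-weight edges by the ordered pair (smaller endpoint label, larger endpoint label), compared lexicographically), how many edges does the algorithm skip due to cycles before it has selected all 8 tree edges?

Kruskal's algorithm — process edges by increasing weight (ties by edge label):
B–H (1): add — endpoints in different components.
E–G (3): add — endpoints in different components.
E–I (3): add — endpoints in different components.
B–F (4): add — endpoints in different components.
C–H (5): add — endpoints in different components.
E–H (6): add — endpoints in different components.
A–D (7): add — endpoints in different components.
B–G (7): skip — B and G already connected.
A–I (11): add — endpoints in different components.
Edges rejected before the tree was complete: 1.

1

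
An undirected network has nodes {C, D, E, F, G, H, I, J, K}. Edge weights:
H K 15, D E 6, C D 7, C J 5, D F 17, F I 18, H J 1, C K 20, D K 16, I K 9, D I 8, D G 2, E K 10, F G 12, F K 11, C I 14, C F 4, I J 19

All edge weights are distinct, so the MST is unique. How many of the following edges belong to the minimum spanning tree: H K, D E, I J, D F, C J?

2

Kruskal: consider edges lightest-first.
H J (1): add — endpoints in different components.
D G (2): add — endpoints in different components.
C F (4): add — endpoints in different components.
C J (5): add — endpoints in different components.
D E (6): add — endpoints in different components.
C D (7): add — endpoints in different components.
D I (8): add — endpoints in different components.
I K (9): add — endpoints in different components.
MST edge set: {H J, D G, C F, C J, D E, C D, D I, I K}.
Of the listed edges, {D E, C J} are in the MST → 2.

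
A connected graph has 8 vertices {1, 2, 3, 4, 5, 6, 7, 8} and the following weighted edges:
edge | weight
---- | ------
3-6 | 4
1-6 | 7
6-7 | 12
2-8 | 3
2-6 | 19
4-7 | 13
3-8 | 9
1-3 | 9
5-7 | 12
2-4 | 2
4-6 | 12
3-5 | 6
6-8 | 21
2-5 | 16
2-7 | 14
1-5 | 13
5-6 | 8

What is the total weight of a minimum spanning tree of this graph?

Prim, starting at 3.
Step 1: cheapest edge leaving the tree is 3-6 (4); add 6.
Step 2: cheapest edge leaving the tree is 3-5 (6); add 5.
Step 3: cheapest edge leaving the tree is 1-6 (7); add 1.
Step 4: cheapest edge leaving the tree is 3-8 (9); add 8.
Step 5: cheapest edge leaving the tree is 2-8 (3); add 2.
Step 6: cheapest edge leaving the tree is 2-4 (2); add 4.
Step 7: cheapest edge leaving the tree is 5-7 (12); add 7.
MST edges: 3-6, 3-5, 1-6, 3-8, 2-8, 2-4, 5-7; total weight 4+6+7+9+3+2+12 = 43.

43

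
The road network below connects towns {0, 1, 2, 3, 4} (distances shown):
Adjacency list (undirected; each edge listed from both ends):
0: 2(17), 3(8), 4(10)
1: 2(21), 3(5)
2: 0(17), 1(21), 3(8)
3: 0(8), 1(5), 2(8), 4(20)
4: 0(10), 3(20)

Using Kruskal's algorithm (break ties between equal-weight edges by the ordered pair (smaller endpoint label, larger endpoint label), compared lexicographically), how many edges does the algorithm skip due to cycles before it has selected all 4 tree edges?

Sort edges by weight, then run Kruskal:
1 3 (5): add — endpoints in different components.
0 3 (8): add — endpoints in different components.
2 3 (8): add — endpoints in different components.
0 4 (10): add — endpoints in different components.
Edges rejected before the tree was complete: 0.

0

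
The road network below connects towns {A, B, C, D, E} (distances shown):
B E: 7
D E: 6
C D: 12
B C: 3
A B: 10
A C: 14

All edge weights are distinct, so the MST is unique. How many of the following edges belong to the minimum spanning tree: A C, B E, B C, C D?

2

Kruskal's algorithm — process edges by increasing weight (ties by edge label):
B C (3): add. Components now {A} {B,C} {D} {E}
D E (6): add. Components now {A} {B,C} {D,E}
B E (7): add. Components now {A} {B,C,D,E}
A B (10): add. Components now {A,B,C,D,E}
MST edge set: {B C, D E, B E, A B}.
Of the listed edges, {B E, B C} are in the MST → 2.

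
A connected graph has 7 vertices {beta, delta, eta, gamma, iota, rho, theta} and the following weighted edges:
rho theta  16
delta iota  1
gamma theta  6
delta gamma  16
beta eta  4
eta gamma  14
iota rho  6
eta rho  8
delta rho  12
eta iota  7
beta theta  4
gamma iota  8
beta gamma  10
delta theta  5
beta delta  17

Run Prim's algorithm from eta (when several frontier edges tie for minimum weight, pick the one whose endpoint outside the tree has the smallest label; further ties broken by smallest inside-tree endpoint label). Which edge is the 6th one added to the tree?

Grow the tree from eta using Prim:
Step 1: cheapest edge leaving the tree is beta eta (4); add beta.
Step 2: cheapest edge leaving the tree is beta theta (4); add theta.
Step 3: cheapest edge leaving the tree is delta theta (5); add delta.
Step 4: cheapest edge leaving the tree is delta iota (1); add iota.
Step 5: cheapest edge leaving the tree is gamma theta (6); add gamma.
Step 6: cheapest edge leaving the tree is iota rho (6); add rho.
The 6th edge added is iota rho.

iota-rho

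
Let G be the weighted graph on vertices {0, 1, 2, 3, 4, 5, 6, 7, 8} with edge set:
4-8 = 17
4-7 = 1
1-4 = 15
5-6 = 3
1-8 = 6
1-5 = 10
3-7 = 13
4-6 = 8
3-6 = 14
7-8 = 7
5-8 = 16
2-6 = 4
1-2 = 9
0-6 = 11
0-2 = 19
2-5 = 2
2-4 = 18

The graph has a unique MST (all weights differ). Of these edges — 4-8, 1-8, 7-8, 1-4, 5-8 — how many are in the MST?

2

Kruskal's algorithm — process edges by increasing weight (ties by edge label):
4-7 (1): add — endpoints in different components.
2-5 (2): add — endpoints in different components.
5-6 (3): add — endpoints in different components.
2-6 (4): skip — 2 and 6 already connected.
1-8 (6): add — endpoints in different components.
7-8 (7): add — endpoints in different components.
4-6 (8): add — endpoints in different components.
1-2 (9): skip — 1 and 2 already connected.
1-5 (10): skip — 1 and 5 already connected.
0-6 (11): add — endpoints in different components.
3-7 (13): add — endpoints in different components.
MST edge set: {4-7, 2-5, 5-6, 1-8, 7-8, 4-6, 0-6, 3-7}.
Of the listed edges, {1-8, 7-8} are in the MST → 2.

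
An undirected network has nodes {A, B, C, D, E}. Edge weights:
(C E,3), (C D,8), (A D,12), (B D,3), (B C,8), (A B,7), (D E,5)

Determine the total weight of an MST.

18

Sort edges by weight, then run Kruskal:
B D (3): add — endpoints in different components.
C E (3): add — endpoints in different components.
D E (5): add — endpoints in different components.
A B (7): add — endpoints in different components.
MST edges: B D, C E, D E, A B; total weight 3+3+5+7 = 18.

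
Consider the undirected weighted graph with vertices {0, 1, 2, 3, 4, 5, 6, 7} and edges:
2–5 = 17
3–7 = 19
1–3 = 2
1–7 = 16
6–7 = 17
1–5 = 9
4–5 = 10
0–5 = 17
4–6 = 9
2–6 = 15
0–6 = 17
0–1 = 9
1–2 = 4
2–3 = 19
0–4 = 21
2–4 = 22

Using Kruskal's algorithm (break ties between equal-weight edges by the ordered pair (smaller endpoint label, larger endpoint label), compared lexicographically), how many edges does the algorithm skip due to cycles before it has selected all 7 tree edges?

Sort edges by weight, then run Kruskal:
1–3 (2): add — endpoints in different components.
1–2 (4): add — endpoints in different components.
0–1 (9): add — endpoints in different components.
1–5 (9): add — endpoints in different components.
4–6 (9): add — endpoints in different components.
4–5 (10): add — endpoints in different components.
2–6 (15): skip — 2 and 6 already connected.
1–7 (16): add — endpoints in different components.
Edges rejected before the tree was complete: 1.

1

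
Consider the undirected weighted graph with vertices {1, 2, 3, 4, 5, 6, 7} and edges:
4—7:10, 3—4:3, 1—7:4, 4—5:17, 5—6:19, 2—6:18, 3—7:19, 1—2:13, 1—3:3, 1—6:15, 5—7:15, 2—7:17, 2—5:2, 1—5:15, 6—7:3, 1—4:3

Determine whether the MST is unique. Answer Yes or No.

No

Kruskal: consider edges lightest-first.
2—5 (2): add — endpoints in different components.
1—3 (3): add — endpoints in different components.
1—4 (3): add — endpoints in different components.
3—4 (3): skip — 3 and 4 already connected.
6—7 (3): add — endpoints in different components.
1—7 (4): add — endpoints in different components.
4—7 (10): skip — 4 and 7 already connected.
1—2 (13): add — endpoints in different components.
Non-tree edge 3—4 has weight 3, equal to the heaviest edge on its tree cycle — swapping gives another MST of the same weight. Not unique.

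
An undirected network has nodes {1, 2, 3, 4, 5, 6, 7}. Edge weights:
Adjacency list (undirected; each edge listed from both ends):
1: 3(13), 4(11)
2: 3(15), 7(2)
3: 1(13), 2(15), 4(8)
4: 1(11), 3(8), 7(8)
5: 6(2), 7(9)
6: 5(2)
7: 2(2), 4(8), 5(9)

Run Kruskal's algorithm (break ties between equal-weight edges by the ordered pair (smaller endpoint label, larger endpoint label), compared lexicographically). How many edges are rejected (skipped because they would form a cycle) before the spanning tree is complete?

0

Kruskal: consider edges lightest-first.
2–7 (2): add. Components now {1} {2,7} {3} {4} {5} {6}
5–6 (2): add. Components now {1} {2,7} {3} {4} {5,6}
3–4 (8): add. Components now {1} {2,7} {3,4} {5,6}
4–7 (8): add. Components now {1} {2,3,4,7} {5,6}
5–7 (9): add. Components now {1} {2,3,4,5,6,7}
1–4 (11): add. Components now {1,2,3,4,5,6,7}
Edges rejected before the tree was complete: 0.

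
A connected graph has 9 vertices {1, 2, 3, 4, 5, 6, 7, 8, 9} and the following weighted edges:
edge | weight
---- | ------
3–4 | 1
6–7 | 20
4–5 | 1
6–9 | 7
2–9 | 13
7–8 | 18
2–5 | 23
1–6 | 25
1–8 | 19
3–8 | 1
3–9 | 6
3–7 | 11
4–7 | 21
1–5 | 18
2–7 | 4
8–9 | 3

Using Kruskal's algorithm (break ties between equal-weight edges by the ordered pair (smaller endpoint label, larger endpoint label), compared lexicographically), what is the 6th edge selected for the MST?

Kruskal: consider edges lightest-first.
3–4 (1): add — endpoints in different components.
3–8 (1): add — endpoints in different components.
4–5 (1): add — endpoints in different components.
8–9 (3): add — endpoints in different components.
2–7 (4): add — endpoints in different components.
3–9 (6): skip — 3 and 9 already connected.
6–9 (7): add — endpoints in different components.
3–7 (11): add — endpoints in different components.
2–9 (13): skip — 2 and 9 already connected.
1–5 (18): add — endpoints in different components.
The 6th edge added is 6–9.

6-9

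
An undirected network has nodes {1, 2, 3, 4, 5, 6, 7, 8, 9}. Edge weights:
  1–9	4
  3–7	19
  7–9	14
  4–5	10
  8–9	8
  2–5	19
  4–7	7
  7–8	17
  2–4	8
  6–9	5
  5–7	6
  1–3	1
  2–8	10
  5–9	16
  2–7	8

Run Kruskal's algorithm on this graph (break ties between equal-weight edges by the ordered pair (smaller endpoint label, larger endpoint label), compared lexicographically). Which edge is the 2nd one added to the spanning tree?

Kruskal: consider edges lightest-first.
1–3 (1): add — endpoints in different components.
1–9 (4): add — endpoints in different components.
6–9 (5): add — endpoints in different components.
5–7 (6): add — endpoints in different components.
4–7 (7): add — endpoints in different components.
2–4 (8): add — endpoints in different components.
2–7 (8): skip — 2 and 7 already connected.
8–9 (8): add — endpoints in different components.
2–8 (10): add — endpoints in different components.
The 2nd edge added is 1–9.

1-9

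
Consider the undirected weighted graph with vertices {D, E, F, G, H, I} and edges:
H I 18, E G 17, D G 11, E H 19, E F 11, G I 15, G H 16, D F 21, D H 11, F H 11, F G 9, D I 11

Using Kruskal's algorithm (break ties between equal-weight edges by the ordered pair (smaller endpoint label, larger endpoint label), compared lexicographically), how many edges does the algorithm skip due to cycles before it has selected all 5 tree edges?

0

Sort edges by weight, then run Kruskal:
F G (9): add. Components now {D} {E} {F,G} {H} {I}
D G (11): add. Components now {D,F,G} {E} {H} {I}
D H (11): add. Components now {D,F,G,H} {E} {I}
D I (11): add. Components now {D,F,G,H,I} {E}
E F (11): add. Components now {D,E,F,G,H,I}
Edges rejected before the tree was complete: 0.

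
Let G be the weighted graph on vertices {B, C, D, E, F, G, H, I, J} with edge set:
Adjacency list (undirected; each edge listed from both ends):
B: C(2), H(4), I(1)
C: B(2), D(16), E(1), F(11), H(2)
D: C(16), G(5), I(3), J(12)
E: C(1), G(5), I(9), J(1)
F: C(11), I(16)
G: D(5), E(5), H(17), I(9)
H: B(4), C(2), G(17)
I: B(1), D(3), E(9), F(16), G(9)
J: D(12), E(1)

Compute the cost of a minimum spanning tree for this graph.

26

Prim's algorithm from J:
Step 1: cheapest edge leaving the tree is E–J (1); add E.
Step 2: cheapest edge leaving the tree is C–E (1); add C.
Step 3: cheapest edge leaving the tree is B–C (2); add B.
Step 4: cheapest edge leaving the tree is B–I (1); add I.
Step 5: cheapest edge leaving the tree is C–H (2); add H.
Step 6: cheapest edge leaving the tree is D–I (3); add D.
Step 7: cheapest edge leaving the tree is D–G (5); add G.
Step 8: cheapest edge leaving the tree is C–F (11); add F.
MST edges: E–J, C–E, B–C, B–I, C–H, D–I, D–G, C–F; total weight 1+1+2+1+2+3+5+11 = 26.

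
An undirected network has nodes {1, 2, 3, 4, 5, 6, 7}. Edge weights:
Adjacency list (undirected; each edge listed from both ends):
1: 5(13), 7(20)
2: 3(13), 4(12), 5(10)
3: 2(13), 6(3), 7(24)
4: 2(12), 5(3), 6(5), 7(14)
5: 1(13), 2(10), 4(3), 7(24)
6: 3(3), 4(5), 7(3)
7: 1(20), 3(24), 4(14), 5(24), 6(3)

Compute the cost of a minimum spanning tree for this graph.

37

Prim, starting at 1.
Step 1: cheapest edge leaving the tree is 1 5 (13); add 5.
Step 2: cheapest edge leaving the tree is 4 5 (3); add 4.
Step 3: cheapest edge leaving the tree is 4 6 (5); add 6.
Step 4: cheapest edge leaving the tree is 3 6 (3); add 3.
Step 5: cheapest edge leaving the tree is 6 7 (3); add 7.
Step 6: cheapest edge leaving the tree is 2 5 (10); add 2.
MST edges: 1 5, 4 5, 4 6, 3 6, 6 7, 2 5; total weight 13+3+5+3+3+10 = 37.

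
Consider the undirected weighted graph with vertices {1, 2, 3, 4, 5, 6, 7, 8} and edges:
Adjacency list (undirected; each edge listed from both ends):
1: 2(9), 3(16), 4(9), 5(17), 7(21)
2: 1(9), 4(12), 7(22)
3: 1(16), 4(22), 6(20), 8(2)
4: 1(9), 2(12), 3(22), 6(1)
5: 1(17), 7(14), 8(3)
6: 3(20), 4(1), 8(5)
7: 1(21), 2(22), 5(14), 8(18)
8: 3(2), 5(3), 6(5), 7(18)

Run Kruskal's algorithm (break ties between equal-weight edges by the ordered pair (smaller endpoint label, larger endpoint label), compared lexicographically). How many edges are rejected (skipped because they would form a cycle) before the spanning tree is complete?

Kruskal: consider edges lightest-first.
4 6 (1): add — endpoints in different components.
3 8 (2): add — endpoints in different components.
5 8 (3): add — endpoints in different components.
6 8 (5): add — endpoints in different components.
1 2 (9): add — endpoints in different components.
1 4 (9): add — endpoints in different components.
2 4 (12): skip — 2 and 4 already connected.
5 7 (14): add — endpoints in different components.
Edges rejected before the tree was complete: 1.

1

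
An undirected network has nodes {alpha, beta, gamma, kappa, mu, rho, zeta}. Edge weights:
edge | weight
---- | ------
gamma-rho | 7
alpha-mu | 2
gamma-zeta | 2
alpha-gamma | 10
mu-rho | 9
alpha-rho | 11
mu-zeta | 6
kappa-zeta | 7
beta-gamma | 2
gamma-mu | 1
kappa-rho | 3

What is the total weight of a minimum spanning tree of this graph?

17

Kruskal's algorithm — process edges by increasing weight (ties by edge label):
gamma-mu (1): add — endpoints in different components.
alpha-mu (2): add — endpoints in different components.
beta-gamma (2): add — endpoints in different components.
gamma-zeta (2): add — endpoints in different components.
kappa-rho (3): add — endpoints in different components.
mu-zeta (6): skip — zeta and mu already connected.
gamma-rho (7): add — endpoints in different components.
MST edges: gamma-mu, alpha-mu, beta-gamma, gamma-zeta, kappa-rho, gamma-rho; total weight 1+2+2+2+3+7 = 17.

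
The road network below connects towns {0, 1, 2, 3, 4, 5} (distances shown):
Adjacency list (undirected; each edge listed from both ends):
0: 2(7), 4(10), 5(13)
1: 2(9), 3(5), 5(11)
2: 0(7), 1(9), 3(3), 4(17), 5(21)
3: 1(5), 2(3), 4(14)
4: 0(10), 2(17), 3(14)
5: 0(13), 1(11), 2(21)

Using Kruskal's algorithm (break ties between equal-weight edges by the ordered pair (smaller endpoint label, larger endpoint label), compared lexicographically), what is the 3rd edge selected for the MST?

Kruskal: consider edges lightest-first.
2–3 (3): add — endpoints in different components.
1–3 (5): add — endpoints in different components.
0–2 (7): add — endpoints in different components.
1–2 (9): skip — 1 and 2 already connected.
0–4 (10): add — endpoints in different components.
1–5 (11): add — endpoints in different components.
The 3rd edge added is 0–2.

0-2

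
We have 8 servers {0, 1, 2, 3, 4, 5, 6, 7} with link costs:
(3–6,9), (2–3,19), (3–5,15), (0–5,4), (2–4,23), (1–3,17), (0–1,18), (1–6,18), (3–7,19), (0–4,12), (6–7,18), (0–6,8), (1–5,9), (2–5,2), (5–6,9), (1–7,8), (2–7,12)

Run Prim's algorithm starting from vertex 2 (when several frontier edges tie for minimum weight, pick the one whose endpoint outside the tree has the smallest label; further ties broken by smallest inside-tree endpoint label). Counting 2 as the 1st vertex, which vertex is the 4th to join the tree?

Prim, starting at 2.
Step 1: cheapest edge leaving the tree is 2–5 (2); add 5.
Step 2: cheapest edge leaving the tree is 0–5 (4); add 0.
Step 3: cheapest edge leaving the tree is 0–6 (8); add 6.
Step 4: cheapest edge leaving the tree is 1–5 (9); add 1.
Step 5: cheapest edge leaving the tree is 1–7 (8); add 7.
Step 6: cheapest edge leaving the tree is 3–6 (9); add 3.
Step 7: cheapest edge leaving the tree is 0–4 (12); add 4.
Vertex order: 2, 5, 0, 6, 1, 7, 3, 4. The 4th vertex is 6.

6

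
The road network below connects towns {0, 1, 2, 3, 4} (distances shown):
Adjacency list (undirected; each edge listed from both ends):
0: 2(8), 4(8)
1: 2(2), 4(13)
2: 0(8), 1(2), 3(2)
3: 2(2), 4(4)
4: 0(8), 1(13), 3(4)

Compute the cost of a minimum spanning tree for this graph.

16

Kruskal's algorithm — process edges by increasing weight (ties by edge label):
1-2 (2): add. Components now {0} {1,2} {3} {4}
2-3 (2): add. Components now {0} {1,2,3} {4}
3-4 (4): add. Components now {0} {1,2,3,4}
0-2 (8): add. Components now {0,1,2,3,4}
MST edges: 1-2, 2-3, 3-4, 0-2; total weight 2+2+4+8 = 16.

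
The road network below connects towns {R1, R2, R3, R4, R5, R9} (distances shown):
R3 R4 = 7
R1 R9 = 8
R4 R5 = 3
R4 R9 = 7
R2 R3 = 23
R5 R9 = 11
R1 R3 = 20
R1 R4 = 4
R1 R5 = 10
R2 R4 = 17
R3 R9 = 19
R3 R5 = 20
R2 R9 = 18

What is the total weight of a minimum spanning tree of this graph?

38

Kruskal: consider edges lightest-first.
R4 R5 (3): add. Components now {R3} {R4,R5} {R1} {R9} {R2}
R1 R4 (4): add. Components now {R3} {R1,R4,R5} {R9} {R2}
R3 R4 (7): add. Components now {R1,R3,R4,R5} {R9} {R2}
R4 R9 (7): add. Components now {R1,R3,R4,R5,R9} {R2}
R1 R9 (8): skip — R1 and R9 already connected.
R1 R5 (10): skip — R1 and R5 already connected.
R5 R9 (11): skip — R9 and R5 already connected.
R2 R4 (17): add. Components now {R1,R2,R3,R4,R5,R9}
MST edges: R4 R5, R1 R4, R3 R4, R4 R9, R2 R4; total weight 3+4+7+7+17 = 38.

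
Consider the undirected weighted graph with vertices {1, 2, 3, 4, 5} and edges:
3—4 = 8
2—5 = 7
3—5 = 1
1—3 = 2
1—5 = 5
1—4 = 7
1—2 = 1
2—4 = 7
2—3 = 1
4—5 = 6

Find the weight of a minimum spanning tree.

9

Sort edges by weight, then run Kruskal:
1—2 (1): add — endpoints in different components.
2—3 (1): add — endpoints in different components.
3—5 (1): add — endpoints in different components.
1—3 (2): skip — 1 and 3 already connected.
1—5 (5): skip — 1 and 5 already connected.
4—5 (6): add — endpoints in different components.
MST edges: 1—2, 2—3, 3—5, 4—5; total weight 1+1+1+6 = 9.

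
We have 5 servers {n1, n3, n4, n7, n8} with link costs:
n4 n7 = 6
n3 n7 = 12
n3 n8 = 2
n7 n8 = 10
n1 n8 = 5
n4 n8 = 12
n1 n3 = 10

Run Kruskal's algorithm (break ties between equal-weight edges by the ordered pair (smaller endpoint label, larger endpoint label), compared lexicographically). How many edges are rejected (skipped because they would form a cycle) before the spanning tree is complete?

Kruskal's algorithm — process edges by increasing weight (ties by edge label):
n3 n8 (2): add — endpoints in different components.
n1 n8 (5): add — endpoints in different components.
n4 n7 (6): add — endpoints in different components.
n1 n3 (10): skip — n1 and n3 already connected.
n7 n8 (10): add — endpoints in different components.
Edges rejected before the tree was complete: 1.

1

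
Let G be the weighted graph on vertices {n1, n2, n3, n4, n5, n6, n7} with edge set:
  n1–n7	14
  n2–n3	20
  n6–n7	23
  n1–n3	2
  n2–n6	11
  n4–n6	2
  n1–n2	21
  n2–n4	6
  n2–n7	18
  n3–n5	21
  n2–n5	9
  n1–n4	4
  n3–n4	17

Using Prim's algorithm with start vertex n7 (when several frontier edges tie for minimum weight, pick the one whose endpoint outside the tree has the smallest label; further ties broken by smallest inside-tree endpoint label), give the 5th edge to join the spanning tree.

n2-n4

Prim's algorithm from n7:
Step 1: cheapest edge leaving the tree is n1–n7 (14); add n1.
Step 2: cheapest edge leaving the tree is n1–n3 (2); add n3.
Step 3: cheapest edge leaving the tree is n1–n4 (4); add n4.
Step 4: cheapest edge leaving the tree is n4–n6 (2); add n6.
Step 5: cheapest edge leaving the tree is n2–n4 (6); add n2.
Step 6: cheapest edge leaving the tree is n2–n5 (9); add n5.
The 5th edge added is n2–n4.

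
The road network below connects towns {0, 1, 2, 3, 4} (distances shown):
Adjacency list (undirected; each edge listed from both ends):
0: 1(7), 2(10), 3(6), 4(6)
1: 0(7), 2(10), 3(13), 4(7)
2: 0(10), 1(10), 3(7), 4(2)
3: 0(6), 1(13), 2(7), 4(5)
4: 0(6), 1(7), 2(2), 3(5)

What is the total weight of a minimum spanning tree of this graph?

20

Sort edges by weight, then run Kruskal:
2—4 (2): add — endpoints in different components.
3—4 (5): add — endpoints in different components.
0—3 (6): add — endpoints in different components.
0—4 (6): skip — 0 and 4 already connected.
0—1 (7): add — endpoints in different components.
MST edges: 2—4, 3—4, 0—3, 0—1; total weight 2+5+6+7 = 20.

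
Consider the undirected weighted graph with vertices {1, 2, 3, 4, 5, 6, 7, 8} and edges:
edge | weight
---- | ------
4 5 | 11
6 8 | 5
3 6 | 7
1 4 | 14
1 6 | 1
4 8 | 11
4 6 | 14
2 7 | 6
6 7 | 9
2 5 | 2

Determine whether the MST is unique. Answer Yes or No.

Kruskal: consider edges lightest-first.
1 6 (1): add — endpoints in different components.
2 5 (2): add — endpoints in different components.
6 8 (5): add — endpoints in different components.
2 7 (6): add — endpoints in different components.
3 6 (7): add — endpoints in different components.
6 7 (9): add — endpoints in different components.
4 5 (11): add — endpoints in different components.
Non-tree edge 4 8 has weight 11, equal to the heaviest edge on its tree cycle — swapping gives another MST of the same weight. Not unique.

No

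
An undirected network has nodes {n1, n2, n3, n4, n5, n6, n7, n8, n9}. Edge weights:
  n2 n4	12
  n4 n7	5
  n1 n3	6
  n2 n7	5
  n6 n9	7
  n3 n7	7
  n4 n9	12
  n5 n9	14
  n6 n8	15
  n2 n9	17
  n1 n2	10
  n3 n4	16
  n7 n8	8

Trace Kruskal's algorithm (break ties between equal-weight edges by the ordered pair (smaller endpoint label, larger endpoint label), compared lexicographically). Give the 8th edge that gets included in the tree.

Kruskal's algorithm — process edges by increasing weight (ties by edge label):
n2 n7 (5): add — endpoints in different components.
n4 n7 (5): add — endpoints in different components.
n1 n3 (6): add — endpoints in different components.
n3 n7 (7): add — endpoints in different components.
n6 n9 (7): add — endpoints in different components.
n7 n8 (8): add — endpoints in different components.
n1 n2 (10): skip — n2 and n1 already connected.
n2 n4 (12): skip — n2 and n4 already connected.
n4 n9 (12): add — endpoints in different components.
n5 n9 (14): add — endpoints in different components.
The 8th edge added is n5 n9.

n5-n9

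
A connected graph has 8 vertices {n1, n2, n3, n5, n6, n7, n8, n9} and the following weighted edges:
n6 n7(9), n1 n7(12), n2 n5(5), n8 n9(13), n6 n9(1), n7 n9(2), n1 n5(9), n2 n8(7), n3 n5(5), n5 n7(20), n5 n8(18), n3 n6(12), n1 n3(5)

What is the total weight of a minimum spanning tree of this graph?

Kruskal: consider edges lightest-first.
n6 n9 (1): add — endpoints in different components.
n7 n9 (2): add — endpoints in different components.
n1 n3 (5): add — endpoints in different components.
n2 n5 (5): add — endpoints in different components.
n3 n5 (5): add — endpoints in different components.
n2 n8 (7): add — endpoints in different components.
n1 n5 (9): skip — n1 and n5 already connected.
n6 n7 (9): skip — n6 and n7 already connected.
n1 n7 (12): add — endpoints in different components.
MST edges: n6 n9, n7 n9, n1 n3, n2 n5, n3 n5, n2 n8, n1 n7; total weight 1+2+5+5+5+7+12 = 37.

37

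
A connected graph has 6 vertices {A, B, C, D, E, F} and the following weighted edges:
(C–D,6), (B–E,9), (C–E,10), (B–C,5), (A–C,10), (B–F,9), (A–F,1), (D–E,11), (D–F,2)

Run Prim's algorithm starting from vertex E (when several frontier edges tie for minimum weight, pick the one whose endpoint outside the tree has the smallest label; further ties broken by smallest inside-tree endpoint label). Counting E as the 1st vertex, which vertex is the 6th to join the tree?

Prim, starting at E.
Step 1: cheapest edge leaving the tree is B–E (9); add B.
Step 2: cheapest edge leaving the tree is B–C (5); add C.
Step 3: cheapest edge leaving the tree is C–D (6); add D.
Step 4: cheapest edge leaving the tree is D–F (2); add F.
Step 5: cheapest edge leaving the tree is A–F (1); add A.
Vertex order: E, B, C, D, F, A. The 6th vertex is A.

A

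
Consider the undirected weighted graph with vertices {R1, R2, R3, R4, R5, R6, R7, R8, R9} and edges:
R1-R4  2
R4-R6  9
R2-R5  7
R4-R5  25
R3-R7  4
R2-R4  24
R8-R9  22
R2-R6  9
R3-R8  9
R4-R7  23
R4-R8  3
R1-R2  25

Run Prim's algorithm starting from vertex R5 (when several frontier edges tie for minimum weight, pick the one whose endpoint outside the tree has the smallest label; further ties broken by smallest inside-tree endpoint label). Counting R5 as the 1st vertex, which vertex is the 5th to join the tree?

Prim, starting at R5.
Step 1: frontier [R2-R5 7, R4-R5 25] → take R2-R5 (7); add R2.
Step 2: frontier [R2-R6 9, R2-R4 24, R1-R2 25, R4-R5 25] → take R2-R6 (9); add R6.
Step 3: frontier [R2-R4 24, R1-R2 25, R4-R5 25, R4-R6 9] → take R4-R6 (9); add R4.
Step 4: frontier [R1-R2 25, R1-R4 2, R4-R8 3, R4-R7 23] → take R1-R4 (2); add R1.
Step 5: frontier [R4-R8 3, R4-R7 23] → take R4-R8 (3); add R8.
Step 6: frontier [R4-R7 23, R3-R8 9, R8-R9 22] → take R3-R8 (9); add R3.
Step 7: frontier [R3-R7 4, R4-R7 23, R8-R9 22] → take R3-R7 (4); add R7.
Step 8: frontier [R8-R9 22] → take R8-R9 (22); add R9.
Vertex order: R5, R2, R6, R4, R1, R8, R3, R7, R9. The 5th vertex is R1.

R1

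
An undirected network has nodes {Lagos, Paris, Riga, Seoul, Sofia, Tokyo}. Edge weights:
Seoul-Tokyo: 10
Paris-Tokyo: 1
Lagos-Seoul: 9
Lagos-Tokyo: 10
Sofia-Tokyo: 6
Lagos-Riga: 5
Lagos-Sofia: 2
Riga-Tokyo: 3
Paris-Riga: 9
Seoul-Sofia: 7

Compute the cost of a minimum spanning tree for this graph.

18

Kruskal: consider edges lightest-first.
Paris-Tokyo (1): add. Components now {Lagos} {Sofia} {Seoul} {Paris,Tokyo} {Riga}
Lagos-Sofia (2): add. Components now {Lagos,Sofia} {Seoul} {Paris,Tokyo} {Riga}
Riga-Tokyo (3): add. Components now {Lagos,Sofia} {Seoul} {Paris,Riga,Tokyo}
Lagos-Riga (5): add. Components now {Lagos,Paris,Riga,Sofia,Tokyo} {Seoul}
Sofia-Tokyo (6): skip — Sofia and Tokyo already connected.
Seoul-Sofia (7): add. Components now {Lagos,Paris,Riga,Seoul,Sofia,Tokyo}
MST edges: Paris-Tokyo, Lagos-Sofia, Riga-Tokyo, Lagos-Riga, Seoul-Sofia; total weight 1+2+3+5+7 = 18.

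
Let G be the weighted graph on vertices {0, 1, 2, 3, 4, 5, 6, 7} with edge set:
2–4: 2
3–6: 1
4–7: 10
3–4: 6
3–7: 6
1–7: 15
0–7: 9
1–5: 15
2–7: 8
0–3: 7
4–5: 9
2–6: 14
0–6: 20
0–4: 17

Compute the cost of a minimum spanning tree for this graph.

Prim, starting at 6.
Step 1: cheapest edge leaving the tree is 3–6 (1); add 3.
Step 2: cheapest edge leaving the tree is 3–4 (6); add 4.
Step 3: cheapest edge leaving the tree is 2–4 (2); add 2.
Step 4: cheapest edge leaving the tree is 3–7 (6); add 7.
Step 5: cheapest edge leaving the tree is 0–3 (7); add 0.
Step 6: cheapest edge leaving the tree is 4–5 (9); add 5.
Step 7: cheapest edge leaving the tree is 1–5 (15); add 1.
MST edges: 3–6, 3–4, 2–4, 3–7, 0–3, 4–5, 1–5; total weight 1+6+2+6+7+9+15 = 46.

46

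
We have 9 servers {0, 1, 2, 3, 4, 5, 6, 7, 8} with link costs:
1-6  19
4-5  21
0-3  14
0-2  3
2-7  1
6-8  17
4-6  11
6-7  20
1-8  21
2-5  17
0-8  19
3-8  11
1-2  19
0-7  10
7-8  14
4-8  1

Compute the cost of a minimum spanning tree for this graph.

77

Prim, starting at 4.
Step 1: cheapest edge leaving the tree is 4-8 (1); add 8.
Step 2: cheapest edge leaving the tree is 3-8 (11); add 3.
Step 3: cheapest edge leaving the tree is 4-6 (11); add 6.
Step 4: cheapest edge leaving the tree is 0-3 (14); add 0.
Step 5: cheapest edge leaving the tree is 0-2 (3); add 2.
Step 6: cheapest edge leaving the tree is 2-7 (1); add 7.
Step 7: cheapest edge leaving the tree is 2-5 (17); add 5.
Step 8: cheapest edge leaving the tree is 1-2 (19); add 1.
MST edges: 4-8, 3-8, 4-6, 0-3, 0-2, 2-7, 2-5, 1-2; total weight 1+11+11+14+3+1+17+19 = 77.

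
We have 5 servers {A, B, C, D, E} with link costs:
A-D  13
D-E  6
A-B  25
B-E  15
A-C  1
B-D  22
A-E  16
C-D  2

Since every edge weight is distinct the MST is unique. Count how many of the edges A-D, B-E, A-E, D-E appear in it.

Kruskal's algorithm — process edges by increasing weight (ties by edge label):
A-C (1): add — endpoints in different components.
C-D (2): add — endpoints in different components.
D-E (6): add — endpoints in different components.
A-D (13): skip — A and D already connected.
B-E (15): add — endpoints in different components.
MST edge set: {A-C, C-D, D-E, B-E}.
Of the listed edges, {B-E, D-E} are in the MST → 2.

2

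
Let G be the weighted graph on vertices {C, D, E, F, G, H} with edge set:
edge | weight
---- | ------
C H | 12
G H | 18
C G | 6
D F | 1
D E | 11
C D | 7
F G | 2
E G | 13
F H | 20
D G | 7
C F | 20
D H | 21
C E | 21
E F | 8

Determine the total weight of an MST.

29

Kruskal: consider edges lightest-first.
D F (1): add — endpoints in different components.
F G (2): add — endpoints in different components.
C G (6): add — endpoints in different components.
C D (7): skip — C and D already connected.
D G (7): skip — D and G already connected.
E F (8): add — endpoints in different components.
D E (11): skip — D and E already connected.
C H (12): add — endpoints in different components.
MST edges: D F, F G, C G, E F, C H; total weight 1+2+6+8+12 = 29.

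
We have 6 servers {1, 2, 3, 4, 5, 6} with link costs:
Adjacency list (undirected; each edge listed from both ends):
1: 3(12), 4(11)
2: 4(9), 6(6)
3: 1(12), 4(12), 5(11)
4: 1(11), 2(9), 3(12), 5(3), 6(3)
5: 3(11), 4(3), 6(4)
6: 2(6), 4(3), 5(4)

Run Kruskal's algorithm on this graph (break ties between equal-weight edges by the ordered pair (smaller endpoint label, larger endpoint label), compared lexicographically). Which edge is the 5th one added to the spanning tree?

Sort edges by weight, then run Kruskal:
4-5 (3): add — endpoints in different components.
4-6 (3): add — endpoints in different components.
5-6 (4): skip — 5 and 6 already connected.
2-6 (6): add — endpoints in different components.
2-4 (9): skip — 2 and 4 already connected.
1-4 (11): add — endpoints in different components.
3-5 (11): add — endpoints in different components.
The 5th edge added is 3-5.

3-5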